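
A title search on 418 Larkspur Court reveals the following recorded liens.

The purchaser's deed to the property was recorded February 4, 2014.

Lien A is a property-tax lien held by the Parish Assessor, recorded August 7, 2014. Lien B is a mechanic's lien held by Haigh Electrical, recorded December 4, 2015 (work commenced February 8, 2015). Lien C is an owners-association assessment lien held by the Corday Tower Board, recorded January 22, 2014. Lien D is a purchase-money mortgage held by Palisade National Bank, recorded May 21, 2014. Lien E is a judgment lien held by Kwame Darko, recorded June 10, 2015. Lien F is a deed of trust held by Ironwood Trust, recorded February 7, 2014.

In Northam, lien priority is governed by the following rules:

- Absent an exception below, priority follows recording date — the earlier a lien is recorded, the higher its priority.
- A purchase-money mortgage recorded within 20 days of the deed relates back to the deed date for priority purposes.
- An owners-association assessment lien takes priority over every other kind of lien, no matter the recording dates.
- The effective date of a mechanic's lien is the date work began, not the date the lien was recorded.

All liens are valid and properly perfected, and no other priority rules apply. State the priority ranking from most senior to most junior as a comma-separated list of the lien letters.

C, F, D, A, B, E

Adjusting effective dates: B relates back to February 8, 2015 (work commenced); D was recorded 106 days after the deed, outside the 20-day window, so it keeps its recording date.
As an owners-association assessment lien, C is senior to every other lien.
Among the remaining liens, by effective date: F (February 7, 2014), D (May 21, 2014), A (August 7, 2014), B (February 8, 2015), E (June 10, 2015).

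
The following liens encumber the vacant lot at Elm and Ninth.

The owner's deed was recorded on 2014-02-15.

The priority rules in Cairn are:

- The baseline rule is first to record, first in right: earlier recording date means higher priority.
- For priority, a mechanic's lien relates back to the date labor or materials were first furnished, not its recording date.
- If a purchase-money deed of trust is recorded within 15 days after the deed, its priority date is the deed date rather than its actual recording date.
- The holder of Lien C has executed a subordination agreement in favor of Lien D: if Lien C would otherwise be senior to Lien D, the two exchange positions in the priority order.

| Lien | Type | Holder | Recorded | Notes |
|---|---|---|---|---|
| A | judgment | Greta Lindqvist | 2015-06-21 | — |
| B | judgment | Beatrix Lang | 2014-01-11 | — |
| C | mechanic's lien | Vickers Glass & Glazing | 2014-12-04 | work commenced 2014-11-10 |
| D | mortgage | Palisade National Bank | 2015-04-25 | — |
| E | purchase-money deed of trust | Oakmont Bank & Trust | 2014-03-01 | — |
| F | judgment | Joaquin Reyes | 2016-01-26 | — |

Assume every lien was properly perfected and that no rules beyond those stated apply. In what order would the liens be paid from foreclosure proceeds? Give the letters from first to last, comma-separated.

B, E, D, C, A, F

Effective dates: C is treated as recorded 2014-11-10, the work-commencement date; E was recorded within the 15-day window, so its effective date is the deed date 2014-02-15.
By effective date: B (2014-01-11), E (2014-02-15), C (2014-11-10), D (2015-04-25), A (2015-06-21), F (2016-01-26).
C would otherwise be senior to D, so under the subordination agreement C and D exchange positions.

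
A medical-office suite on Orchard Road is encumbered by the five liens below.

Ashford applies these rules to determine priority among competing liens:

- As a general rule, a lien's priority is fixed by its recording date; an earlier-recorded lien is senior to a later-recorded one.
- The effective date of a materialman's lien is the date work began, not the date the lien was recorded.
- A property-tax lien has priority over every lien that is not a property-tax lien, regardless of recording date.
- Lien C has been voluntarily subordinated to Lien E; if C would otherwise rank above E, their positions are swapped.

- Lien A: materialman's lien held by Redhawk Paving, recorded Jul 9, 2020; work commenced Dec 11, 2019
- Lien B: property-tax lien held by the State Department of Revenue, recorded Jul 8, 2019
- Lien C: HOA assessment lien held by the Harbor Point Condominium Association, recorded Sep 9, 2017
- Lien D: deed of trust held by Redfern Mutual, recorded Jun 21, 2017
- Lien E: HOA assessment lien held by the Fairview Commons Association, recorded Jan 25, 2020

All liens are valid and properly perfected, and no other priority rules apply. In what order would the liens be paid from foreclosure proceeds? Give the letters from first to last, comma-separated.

Adjusting effective dates: A's effective date is Dec 11, 2019, when work began.
As a property-tax lien, B is senior to every other lien.
Ordering the rest by effective date: D (Jun 21, 2017), C (Sep 9, 2017), A (Dec 11, 2019), E (Jan 25, 2020).
C is senior to E before the subordination, so the two trade places.

B, D, E, A, C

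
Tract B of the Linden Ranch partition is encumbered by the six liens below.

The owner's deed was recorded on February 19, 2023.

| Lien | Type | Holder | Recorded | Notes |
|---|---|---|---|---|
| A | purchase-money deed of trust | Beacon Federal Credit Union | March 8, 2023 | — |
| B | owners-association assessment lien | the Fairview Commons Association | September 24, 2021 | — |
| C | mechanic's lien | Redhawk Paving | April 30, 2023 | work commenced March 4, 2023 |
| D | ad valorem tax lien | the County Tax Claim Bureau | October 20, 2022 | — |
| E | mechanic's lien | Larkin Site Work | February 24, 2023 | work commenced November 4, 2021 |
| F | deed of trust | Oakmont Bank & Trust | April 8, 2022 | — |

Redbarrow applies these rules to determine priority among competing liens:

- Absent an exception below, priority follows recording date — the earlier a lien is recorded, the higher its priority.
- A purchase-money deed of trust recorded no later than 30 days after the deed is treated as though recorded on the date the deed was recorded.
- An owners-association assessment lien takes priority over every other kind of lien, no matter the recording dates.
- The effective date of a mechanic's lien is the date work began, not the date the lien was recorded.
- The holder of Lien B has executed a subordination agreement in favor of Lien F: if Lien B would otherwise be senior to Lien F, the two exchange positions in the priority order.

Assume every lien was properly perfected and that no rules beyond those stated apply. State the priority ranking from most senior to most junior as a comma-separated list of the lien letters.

Adjusting effective dates: A relates back to the deed date February 19, 2023; C relates back to March 4, 2023 (work commenced); E relates back to November 4, 2021 (work commenced).
B, as an owners-association assessment lien, has superpriority and ranks first.
Remaining liens by effective date: E (November 4, 2021), F (April 8, 2022), D (October 20, 2022), A (February 19, 2023), C (March 4, 2023).
The subordination applies — B was senior to F — so B and F swap.

F, E, B, D, A, C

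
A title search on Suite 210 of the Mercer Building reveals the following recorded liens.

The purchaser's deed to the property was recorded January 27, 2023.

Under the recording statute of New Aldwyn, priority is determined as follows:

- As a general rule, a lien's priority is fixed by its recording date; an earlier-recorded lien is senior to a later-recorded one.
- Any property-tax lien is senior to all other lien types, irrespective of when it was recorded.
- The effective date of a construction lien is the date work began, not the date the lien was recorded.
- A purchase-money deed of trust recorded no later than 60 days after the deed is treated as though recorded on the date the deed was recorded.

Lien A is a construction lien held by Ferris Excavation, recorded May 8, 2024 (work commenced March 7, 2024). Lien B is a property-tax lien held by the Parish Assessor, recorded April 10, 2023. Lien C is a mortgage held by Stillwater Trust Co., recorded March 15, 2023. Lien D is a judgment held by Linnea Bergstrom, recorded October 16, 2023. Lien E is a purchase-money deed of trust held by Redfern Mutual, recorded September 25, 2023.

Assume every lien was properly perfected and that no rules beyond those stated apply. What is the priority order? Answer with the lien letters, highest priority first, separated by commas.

B, C, E, D, A

Effective dates: A is treated as recorded March 7, 2024, the work-commencement date; E missed the 60-day window (241 days after the deed), so its recording date stands.
B, as a property-tax lien, has superpriority and ranks first.
The other liens, earliest effective date first: C (March 15, 2023), E (September 25, 2023), D (October 16, 2023), A (March 7, 2024).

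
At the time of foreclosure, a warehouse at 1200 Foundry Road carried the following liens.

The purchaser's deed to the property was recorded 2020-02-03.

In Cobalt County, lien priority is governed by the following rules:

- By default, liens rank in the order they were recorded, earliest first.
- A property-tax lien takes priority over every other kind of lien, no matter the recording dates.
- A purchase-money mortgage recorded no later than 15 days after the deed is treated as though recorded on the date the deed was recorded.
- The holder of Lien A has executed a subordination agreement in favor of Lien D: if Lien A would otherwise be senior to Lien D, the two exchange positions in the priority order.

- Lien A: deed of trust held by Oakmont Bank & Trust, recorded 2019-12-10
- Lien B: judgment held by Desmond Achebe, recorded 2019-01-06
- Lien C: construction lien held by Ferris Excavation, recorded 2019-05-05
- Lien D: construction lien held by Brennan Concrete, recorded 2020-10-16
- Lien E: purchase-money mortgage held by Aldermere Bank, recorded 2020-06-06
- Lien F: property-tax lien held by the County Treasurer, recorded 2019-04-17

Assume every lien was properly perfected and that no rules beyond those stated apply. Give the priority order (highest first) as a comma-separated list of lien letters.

F, B, C, D, E, A

Effective dates after the stated exceptions: E was recorded 124 days after the deed, outside the 15-day window, so it keeps its recording date.
As a property-tax lien, F is senior to every other lien.
The other liens, earliest effective date first: B (2019-01-06), C (2019-05-05), A (2019-12-10), E (2020-06-06), D (2020-10-16).
A is senior to D before the subordination, so the two trade places.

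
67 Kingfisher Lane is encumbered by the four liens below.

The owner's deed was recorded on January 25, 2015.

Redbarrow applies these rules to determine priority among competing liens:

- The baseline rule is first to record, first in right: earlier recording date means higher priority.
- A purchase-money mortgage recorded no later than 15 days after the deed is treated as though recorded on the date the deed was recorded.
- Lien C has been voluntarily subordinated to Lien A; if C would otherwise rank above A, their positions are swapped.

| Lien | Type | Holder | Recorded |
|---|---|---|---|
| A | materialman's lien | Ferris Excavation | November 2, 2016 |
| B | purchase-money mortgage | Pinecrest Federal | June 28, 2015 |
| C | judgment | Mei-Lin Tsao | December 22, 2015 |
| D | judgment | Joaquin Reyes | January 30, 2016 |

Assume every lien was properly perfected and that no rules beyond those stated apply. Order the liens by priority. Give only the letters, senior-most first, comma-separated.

B, A, D, C

Effective dates after the stated exceptions: B was recorded 154 days after the deed, outside the 15-day window, so it keeps its recording date.
Sorted by effective date: B (June 28, 2015), C (December 22, 2015), D (January 30, 2016), A (November 2, 2016).
The subordination applies — C was senior to A — so C and A swap.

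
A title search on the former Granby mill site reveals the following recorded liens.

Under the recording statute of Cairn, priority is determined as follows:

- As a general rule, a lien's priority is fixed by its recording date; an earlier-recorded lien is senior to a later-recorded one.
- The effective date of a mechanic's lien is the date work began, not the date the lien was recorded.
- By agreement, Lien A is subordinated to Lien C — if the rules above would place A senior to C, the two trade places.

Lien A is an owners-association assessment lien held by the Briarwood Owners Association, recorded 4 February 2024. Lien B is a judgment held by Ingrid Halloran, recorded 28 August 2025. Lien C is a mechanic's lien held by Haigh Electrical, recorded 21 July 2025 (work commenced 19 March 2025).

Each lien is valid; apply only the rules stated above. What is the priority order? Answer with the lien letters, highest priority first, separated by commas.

First, effective dates: C's effective date is 19 March 2025, when work began.
By effective date, earliest first: A (4 February 2024), C (19 March 2025), B (28 August 2025).
A is senior to C before the subordination, so the two trade places.

C, A, B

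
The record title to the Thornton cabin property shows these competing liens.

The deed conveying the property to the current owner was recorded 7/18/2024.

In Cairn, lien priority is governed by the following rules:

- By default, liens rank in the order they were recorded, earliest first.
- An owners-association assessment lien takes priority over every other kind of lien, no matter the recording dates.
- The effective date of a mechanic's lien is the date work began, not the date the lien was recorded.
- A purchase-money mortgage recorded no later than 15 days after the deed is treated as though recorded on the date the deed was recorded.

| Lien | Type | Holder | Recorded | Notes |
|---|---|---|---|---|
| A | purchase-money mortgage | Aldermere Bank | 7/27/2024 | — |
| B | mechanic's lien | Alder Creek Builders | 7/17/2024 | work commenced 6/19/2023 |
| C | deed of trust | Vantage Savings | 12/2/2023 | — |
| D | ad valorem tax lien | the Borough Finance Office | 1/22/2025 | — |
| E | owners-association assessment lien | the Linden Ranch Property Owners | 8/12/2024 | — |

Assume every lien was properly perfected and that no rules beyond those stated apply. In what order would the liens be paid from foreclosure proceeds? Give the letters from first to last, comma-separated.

Adjusting effective dates: A's effective date is the deed date, 7/18/2024; B relates back to 6/19/2023 (work commenced).
E is an owners-association assessment lien and takes priority over every other lien.
The other liens, earliest effective date first: B (6/19/2023), C (12/2/2023), A (7/18/2024), D (1/22/2025).

E, B, C, A, D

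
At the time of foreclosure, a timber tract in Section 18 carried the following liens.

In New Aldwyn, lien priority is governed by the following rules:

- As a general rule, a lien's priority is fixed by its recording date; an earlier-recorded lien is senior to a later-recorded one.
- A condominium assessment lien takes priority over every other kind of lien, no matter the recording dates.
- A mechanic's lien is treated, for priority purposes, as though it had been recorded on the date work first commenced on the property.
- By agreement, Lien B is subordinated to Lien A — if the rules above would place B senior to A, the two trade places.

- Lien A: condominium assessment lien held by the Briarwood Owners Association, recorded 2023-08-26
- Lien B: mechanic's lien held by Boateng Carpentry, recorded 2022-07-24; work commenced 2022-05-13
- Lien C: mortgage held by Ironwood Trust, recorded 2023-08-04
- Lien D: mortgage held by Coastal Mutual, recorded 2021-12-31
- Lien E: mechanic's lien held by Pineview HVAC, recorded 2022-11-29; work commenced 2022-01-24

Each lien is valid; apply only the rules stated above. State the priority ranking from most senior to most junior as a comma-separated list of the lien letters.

Adjusting effective dates: B relates back to 2022-05-13 (work commenced); E's effective date is 2022-01-24, when work began.
A, as a condominium assessment lien, has superpriority and ranks first.
Remaining liens by effective date: D (2021-12-31), E (2022-01-24), B (2022-05-13), C (2023-08-04).
B is already junior to A, so the subordination agreement changes nothing.

A, D, E, B, C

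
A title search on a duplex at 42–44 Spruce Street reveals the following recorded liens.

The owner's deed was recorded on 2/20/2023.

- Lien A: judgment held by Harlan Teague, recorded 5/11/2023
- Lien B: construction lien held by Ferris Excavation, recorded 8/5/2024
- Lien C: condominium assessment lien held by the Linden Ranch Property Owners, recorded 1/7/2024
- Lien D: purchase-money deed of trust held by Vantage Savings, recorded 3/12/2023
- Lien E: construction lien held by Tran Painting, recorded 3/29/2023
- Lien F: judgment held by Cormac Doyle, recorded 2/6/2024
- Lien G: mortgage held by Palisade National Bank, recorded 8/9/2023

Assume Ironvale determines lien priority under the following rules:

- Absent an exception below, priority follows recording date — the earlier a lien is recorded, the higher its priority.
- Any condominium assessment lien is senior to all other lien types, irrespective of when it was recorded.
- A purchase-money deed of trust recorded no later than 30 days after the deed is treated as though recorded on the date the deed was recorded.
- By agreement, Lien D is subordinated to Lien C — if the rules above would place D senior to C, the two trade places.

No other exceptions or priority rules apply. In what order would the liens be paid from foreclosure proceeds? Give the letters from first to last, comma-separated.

Effective dates after the stated exceptions: D was recorded within the 30-day window, so its effective date is the deed date 2/20/2023.
C, as a condominium assessment lien, has superpriority and ranks first.
Ordering the rest by effective date: D (2/20/2023), E (3/29/2023), A (5/11/2023), G (8/9/2023), F (2/6/2024), B (8/5/2024).
Since D is not senior to C, the subordination leaves the order unchanged.

C, D, E, A, G, F, B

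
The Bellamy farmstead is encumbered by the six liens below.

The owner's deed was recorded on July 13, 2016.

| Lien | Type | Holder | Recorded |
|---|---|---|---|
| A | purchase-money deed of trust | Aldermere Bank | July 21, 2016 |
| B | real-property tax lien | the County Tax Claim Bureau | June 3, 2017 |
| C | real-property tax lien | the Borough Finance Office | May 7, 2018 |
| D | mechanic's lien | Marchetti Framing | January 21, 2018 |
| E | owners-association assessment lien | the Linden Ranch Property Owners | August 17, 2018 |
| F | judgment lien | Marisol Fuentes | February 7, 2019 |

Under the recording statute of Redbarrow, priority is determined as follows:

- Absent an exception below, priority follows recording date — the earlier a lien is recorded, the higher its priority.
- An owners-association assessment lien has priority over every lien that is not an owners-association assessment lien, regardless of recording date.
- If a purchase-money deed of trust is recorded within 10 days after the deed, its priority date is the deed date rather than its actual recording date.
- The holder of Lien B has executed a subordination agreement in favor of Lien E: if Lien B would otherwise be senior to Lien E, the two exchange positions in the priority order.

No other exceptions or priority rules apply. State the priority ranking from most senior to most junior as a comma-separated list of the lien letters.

First, effective dates: A's effective date is the deed date, July 13, 2016.
E is an owners-association assessment lien, so it outranks all other liens regardless of date.
The other liens, earliest effective date first: A (July 13, 2016), B (June 3, 2017), D (January 21, 2018), C (May 7, 2018), F (February 7, 2019).
B already ranks below E; the subordination has no effect.

E, A, B, D, C, F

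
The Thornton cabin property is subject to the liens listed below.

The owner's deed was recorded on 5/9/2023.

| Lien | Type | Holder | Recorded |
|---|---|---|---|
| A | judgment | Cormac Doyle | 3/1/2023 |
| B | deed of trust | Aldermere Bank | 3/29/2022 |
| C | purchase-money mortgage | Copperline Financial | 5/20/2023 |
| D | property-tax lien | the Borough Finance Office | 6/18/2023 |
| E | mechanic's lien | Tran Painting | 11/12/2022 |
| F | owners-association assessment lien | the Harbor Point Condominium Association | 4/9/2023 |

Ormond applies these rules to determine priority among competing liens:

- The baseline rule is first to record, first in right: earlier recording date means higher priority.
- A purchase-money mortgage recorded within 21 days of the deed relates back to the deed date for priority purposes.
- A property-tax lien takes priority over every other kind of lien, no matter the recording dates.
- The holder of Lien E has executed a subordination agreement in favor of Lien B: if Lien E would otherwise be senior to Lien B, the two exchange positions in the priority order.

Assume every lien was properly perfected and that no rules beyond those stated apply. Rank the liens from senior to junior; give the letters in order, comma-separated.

D, B, E, A, F, C

First, effective dates: C relates back to the deed date 5/9/2023.
D is a property-tax lien and takes priority over every other lien.
The other liens, earliest effective date first: B (3/29/2022), E (11/12/2022), A (3/1/2023), F (4/9/2023), C (5/9/2023).
E already ranks below B; the subordination has no effect.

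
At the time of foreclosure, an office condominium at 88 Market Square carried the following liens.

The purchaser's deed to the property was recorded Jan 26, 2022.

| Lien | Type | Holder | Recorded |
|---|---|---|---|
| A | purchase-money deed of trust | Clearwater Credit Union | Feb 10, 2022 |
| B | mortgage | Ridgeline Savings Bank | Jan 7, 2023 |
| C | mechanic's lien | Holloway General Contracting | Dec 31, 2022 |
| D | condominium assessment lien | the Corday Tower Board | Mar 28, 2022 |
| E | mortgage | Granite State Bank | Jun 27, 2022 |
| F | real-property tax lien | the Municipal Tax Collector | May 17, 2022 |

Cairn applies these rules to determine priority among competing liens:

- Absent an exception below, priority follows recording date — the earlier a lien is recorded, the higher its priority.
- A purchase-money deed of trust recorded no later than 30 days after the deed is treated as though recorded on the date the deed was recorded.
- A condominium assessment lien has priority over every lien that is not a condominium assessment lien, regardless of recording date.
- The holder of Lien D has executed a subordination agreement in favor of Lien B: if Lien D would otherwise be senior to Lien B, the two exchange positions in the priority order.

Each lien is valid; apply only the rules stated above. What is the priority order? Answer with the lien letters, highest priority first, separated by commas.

B, A, F, E, C, D

First, effective dates: A relates back to the deed date Jan 26, 2022.
As a condominium assessment lien, D is senior to every other lien.
The other liens, earliest effective date first: A (Jan 26, 2022), F (May 17, 2022), E (Jun 27, 2022), C (Dec 31, 2022), B (Jan 7, 2023).
D is senior to B before the subordination, so the two trade places.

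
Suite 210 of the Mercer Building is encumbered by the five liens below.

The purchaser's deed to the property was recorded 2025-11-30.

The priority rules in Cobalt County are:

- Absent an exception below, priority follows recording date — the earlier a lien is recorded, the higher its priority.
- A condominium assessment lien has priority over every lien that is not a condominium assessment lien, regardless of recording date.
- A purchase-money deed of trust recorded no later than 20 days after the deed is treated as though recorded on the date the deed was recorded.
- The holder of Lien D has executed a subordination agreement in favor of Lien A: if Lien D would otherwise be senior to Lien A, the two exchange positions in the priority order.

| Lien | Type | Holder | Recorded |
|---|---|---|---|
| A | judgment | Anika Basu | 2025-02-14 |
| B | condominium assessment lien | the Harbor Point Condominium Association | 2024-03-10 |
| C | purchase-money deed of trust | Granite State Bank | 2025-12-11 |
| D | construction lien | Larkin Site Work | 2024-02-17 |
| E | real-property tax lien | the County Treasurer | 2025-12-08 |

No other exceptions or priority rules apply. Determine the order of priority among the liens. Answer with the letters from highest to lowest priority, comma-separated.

First, effective dates: C's effective date is the deed date, 2025-11-30.
B is a condominium assessment lien and takes priority over every other lien.
The other liens, earliest effective date first: D (2024-02-17), A (2025-02-14), C (2025-11-30), E (2025-12-08).
D would otherwise be senior to A, so under the subordination agreement D and A exchange positions.

B, A, D, C, E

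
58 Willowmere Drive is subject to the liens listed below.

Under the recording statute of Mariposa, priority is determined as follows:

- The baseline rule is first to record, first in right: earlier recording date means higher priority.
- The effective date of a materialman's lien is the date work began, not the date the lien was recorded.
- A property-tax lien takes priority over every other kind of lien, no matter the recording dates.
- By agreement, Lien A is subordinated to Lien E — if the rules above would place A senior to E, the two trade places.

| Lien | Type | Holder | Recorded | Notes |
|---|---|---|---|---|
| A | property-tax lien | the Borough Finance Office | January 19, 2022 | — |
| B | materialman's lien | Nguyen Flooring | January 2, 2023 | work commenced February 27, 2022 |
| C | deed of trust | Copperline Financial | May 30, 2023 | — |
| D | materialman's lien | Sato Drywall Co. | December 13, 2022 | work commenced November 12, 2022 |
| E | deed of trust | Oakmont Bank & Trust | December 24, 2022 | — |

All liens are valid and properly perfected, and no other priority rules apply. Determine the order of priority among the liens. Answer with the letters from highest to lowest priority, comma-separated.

First, effective dates: B relates back to February 27, 2022 (work commenced); D's effective date is November 12, 2022, when work began.
A is a property-tax lien, so it outranks all other liens regardless of date.
Ordering the rest by effective date: B (February 27, 2022), D (November 12, 2022), E (December 24, 2022), C (May 30, 2023).
Because A would otherwise rank above E, the subordination swaps them.

E, B, D, A, C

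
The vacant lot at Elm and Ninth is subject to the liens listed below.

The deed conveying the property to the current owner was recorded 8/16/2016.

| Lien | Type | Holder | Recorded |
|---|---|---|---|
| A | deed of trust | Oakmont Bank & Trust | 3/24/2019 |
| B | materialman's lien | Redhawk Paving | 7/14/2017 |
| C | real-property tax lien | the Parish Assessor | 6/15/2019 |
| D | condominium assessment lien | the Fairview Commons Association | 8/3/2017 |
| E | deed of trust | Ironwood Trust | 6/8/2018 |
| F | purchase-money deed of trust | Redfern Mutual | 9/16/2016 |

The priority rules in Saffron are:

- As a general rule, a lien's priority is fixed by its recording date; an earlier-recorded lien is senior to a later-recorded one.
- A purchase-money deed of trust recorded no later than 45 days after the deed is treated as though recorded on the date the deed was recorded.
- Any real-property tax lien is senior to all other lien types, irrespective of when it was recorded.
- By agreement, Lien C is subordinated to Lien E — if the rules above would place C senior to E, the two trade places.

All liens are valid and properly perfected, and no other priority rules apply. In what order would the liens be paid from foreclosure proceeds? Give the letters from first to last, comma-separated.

Adjusting effective dates: F relates back to the deed date 8/16/2016.
C is a real-property tax lien and takes priority over every other lien.
Remaining liens by effective date: F (8/16/2016), B (7/14/2017), D (8/3/2017), E (6/8/2018), A (3/24/2019).
C would otherwise be senior to E, so under the subordination agreement C and E exchange positions.

E, F, B, D, C, A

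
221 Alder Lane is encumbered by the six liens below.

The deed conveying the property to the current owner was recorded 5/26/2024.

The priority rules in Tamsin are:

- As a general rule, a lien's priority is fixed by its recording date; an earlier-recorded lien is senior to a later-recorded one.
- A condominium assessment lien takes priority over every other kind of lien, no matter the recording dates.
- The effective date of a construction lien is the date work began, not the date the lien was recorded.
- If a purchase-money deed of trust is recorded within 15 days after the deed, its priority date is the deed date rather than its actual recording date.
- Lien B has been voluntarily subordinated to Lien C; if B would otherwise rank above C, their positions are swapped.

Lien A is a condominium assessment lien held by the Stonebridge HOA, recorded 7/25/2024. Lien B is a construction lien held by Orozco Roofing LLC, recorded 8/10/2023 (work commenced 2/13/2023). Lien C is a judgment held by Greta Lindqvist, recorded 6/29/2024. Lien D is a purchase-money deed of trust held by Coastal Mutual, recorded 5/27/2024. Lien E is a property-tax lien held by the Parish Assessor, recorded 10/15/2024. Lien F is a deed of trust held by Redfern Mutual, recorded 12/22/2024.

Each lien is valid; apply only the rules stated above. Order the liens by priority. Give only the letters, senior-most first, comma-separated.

A, C, D, B, E, F

Adjusting effective dates: B is treated as recorded 2/13/2023, the work-commencement date; D relates back to the deed date 5/26/2024.
A is a condominium assessment lien and takes priority over every other lien.
Among the remaining liens, by effective date: B (2/13/2023), D (5/26/2024), C (6/29/2024), E (10/15/2024), F (12/22/2024).
B would otherwise be senior to C, so under the subordination agreement B and C exchange positions.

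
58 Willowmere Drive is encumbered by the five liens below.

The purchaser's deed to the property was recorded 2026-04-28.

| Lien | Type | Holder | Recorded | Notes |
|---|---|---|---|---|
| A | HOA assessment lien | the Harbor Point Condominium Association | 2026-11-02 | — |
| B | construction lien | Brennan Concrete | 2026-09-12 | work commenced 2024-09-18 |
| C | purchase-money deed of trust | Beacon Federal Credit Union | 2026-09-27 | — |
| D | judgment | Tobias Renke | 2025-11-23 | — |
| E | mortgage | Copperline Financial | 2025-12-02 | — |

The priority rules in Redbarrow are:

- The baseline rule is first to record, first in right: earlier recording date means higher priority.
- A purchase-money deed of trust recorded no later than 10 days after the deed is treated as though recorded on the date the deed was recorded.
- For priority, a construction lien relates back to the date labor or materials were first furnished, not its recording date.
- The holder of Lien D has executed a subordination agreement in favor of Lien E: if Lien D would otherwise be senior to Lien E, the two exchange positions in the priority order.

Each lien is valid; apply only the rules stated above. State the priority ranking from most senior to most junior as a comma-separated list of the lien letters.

First, effective dates: B is treated as recorded 2024-09-18, the work-commencement date; C was recorded 152 days after the deed — beyond 10 days — so no relation-back applies.
Sorted by effective date: B (2024-09-18), D (2025-11-23), E (2025-12-02), C (2026-09-27), A (2026-11-02).
Because D would otherwise rank above E, the subordination swaps them.

B, E, D, C, A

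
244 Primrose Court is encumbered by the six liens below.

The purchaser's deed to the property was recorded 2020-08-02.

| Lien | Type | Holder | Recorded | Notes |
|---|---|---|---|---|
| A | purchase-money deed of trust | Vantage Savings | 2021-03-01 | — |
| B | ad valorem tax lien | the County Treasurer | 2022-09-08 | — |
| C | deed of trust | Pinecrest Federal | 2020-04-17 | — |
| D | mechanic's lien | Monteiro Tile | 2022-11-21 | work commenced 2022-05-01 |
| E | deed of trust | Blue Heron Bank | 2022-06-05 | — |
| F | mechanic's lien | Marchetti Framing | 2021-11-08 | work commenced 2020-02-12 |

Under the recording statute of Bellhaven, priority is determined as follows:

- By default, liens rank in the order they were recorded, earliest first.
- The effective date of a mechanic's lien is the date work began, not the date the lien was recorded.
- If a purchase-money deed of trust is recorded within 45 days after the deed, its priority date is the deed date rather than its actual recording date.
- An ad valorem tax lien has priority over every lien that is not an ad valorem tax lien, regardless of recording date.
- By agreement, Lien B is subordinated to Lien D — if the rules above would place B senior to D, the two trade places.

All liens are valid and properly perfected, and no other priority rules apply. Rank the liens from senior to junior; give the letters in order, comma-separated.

D, F, C, A, B, E

Effective dates: A was recorded 211 days after the deed, outside the 45-day window, so it keeps its recording date; D is treated as recorded 2022-05-01, the work-commencement date; F's effective date is 2020-02-12, when work began.
B is an ad valorem tax lien, so it outranks all other liens regardless of date.
Among the remaining liens, by effective date: F (2020-02-12), C (2020-04-17), A (2021-03-01), D (2022-05-01), E (2022-06-05).
B is senior to D before the subordination, so the two trade places.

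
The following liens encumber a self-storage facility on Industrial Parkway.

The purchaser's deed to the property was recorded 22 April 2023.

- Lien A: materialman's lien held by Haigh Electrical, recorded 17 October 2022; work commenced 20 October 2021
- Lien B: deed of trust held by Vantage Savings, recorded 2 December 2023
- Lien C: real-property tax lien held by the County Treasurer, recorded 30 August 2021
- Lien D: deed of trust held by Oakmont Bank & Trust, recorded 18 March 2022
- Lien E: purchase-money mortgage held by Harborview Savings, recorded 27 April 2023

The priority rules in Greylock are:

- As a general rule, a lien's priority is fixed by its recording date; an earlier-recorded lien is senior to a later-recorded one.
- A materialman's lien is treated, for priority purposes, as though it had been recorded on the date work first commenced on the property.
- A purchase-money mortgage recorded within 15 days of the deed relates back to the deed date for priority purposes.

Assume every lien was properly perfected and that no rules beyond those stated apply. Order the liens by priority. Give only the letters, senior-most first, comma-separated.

Effective dates: A is treated as recorded 20 October 2021, the work-commencement date; E's effective date is the deed date, 22 April 2023.
Ordering by effective date: C (30 August 2021), A (20 October 2021), D (18 March 2022), E (22 April 2023), B (2 December 2023).

C, A, D, E, B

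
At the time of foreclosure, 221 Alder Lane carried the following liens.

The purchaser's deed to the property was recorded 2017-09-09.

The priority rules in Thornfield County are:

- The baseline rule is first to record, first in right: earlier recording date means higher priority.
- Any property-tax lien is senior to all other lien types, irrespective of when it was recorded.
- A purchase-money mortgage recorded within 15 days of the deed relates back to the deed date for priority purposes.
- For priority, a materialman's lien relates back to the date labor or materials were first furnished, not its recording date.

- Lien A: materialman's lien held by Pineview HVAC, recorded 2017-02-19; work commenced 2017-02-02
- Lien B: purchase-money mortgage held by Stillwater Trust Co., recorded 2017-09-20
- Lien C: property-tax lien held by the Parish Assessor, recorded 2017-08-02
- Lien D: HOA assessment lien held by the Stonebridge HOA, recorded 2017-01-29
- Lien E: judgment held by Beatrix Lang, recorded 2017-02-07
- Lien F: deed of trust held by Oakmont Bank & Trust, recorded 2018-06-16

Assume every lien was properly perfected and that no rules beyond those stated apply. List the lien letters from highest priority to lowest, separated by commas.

C, D, A, E, B, F

Effective dates after the stated exceptions: A's effective date is 2017-02-02, when work began; B was recorded within the 15-day window, so its effective date is the deed date 2017-09-09.
C, as a property-tax lien, has superpriority and ranks first.
The other liens, earliest effective date first: D (2017-01-29), A (2017-02-02), E (2017-02-07), B (2017-09-09), F (2018-06-16).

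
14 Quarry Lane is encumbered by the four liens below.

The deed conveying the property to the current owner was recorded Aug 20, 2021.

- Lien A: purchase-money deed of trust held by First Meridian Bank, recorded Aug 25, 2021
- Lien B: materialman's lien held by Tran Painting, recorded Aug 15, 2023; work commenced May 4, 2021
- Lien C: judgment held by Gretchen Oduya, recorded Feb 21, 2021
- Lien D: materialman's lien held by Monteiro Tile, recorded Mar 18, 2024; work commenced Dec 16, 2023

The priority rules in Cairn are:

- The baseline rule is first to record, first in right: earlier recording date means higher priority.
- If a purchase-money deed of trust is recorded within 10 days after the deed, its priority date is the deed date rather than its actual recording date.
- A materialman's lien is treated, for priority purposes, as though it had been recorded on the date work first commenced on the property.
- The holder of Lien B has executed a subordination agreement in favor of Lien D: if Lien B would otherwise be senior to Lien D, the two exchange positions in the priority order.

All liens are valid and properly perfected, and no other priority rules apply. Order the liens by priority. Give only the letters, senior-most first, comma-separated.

Effective dates: A relates back to the deed date Aug 20, 2021; B is treated as recorded May 4, 2021, the work-commencement date; D's effective date is Dec 16, 2023, when work began.
By effective date: C (Feb 21, 2021), B (May 4, 2021), A (Aug 20, 2021), D (Dec 16, 2023).
B would otherwise be senior to D, so under the subordination agreement B and D exchange positions.

C, D, A, B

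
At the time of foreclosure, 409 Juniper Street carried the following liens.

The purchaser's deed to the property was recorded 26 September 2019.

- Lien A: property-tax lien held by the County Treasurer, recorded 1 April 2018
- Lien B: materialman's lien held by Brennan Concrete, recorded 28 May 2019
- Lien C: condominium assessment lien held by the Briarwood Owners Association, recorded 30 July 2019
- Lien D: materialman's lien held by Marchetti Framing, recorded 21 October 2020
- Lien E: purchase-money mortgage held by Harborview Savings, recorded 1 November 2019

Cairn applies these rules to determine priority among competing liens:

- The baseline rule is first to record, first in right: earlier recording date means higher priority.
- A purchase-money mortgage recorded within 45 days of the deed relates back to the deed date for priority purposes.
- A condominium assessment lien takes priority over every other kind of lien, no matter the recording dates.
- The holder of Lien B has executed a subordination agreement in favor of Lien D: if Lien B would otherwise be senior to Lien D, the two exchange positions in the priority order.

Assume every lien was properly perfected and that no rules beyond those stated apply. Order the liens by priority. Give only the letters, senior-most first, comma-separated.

C, A, D, E, B

First, effective dates: E's effective date is the deed date, 26 September 2019.
C is a condominium assessment lien, so it outranks all other liens regardless of date.
The other liens, earliest effective date first: A (1 April 2018), B (28 May 2019), E (26 September 2019), D (21 October 2020).
Because B would otherwise rank above D, the subordination swaps them.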